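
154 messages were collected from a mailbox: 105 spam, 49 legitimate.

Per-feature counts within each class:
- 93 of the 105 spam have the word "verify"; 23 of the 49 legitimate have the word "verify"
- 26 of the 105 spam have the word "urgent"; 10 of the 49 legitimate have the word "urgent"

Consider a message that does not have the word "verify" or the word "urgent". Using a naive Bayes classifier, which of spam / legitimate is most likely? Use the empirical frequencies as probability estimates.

spam: (105/154) × (12/105) × (79/105) ≈ 0.0586271
legitimate: (49/154) × (26/49) × (39/49) ≈ 0.134376
Highest score → legitimate.

legitimate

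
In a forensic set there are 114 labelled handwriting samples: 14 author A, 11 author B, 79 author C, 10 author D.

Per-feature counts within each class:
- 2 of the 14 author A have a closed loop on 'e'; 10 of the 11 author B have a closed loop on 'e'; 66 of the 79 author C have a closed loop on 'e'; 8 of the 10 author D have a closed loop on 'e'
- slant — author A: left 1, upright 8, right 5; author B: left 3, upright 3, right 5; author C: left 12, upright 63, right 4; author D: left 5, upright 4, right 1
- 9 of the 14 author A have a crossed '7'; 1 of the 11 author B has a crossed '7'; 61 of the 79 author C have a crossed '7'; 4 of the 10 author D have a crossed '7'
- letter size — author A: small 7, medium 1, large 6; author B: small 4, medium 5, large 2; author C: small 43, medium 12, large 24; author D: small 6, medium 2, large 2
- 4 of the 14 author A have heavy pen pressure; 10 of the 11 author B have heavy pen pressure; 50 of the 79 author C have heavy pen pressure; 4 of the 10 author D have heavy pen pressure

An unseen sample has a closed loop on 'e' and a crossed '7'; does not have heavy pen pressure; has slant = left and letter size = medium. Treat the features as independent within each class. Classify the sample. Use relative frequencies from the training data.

author A: (14/114) × (2/14) × (1/14) × (9/14) × (1/14) × (10/14) ≈ 0.0000411013
author B: (11/114) × (10/11) × (3/11) × (1/11) × (5/11) × (1/11) ≈ 0.0000898702
author C: (79/114) × (66/79) × (12/79) × (61/79) × (12/79) × (29/79) ≈ 0.00378635
author D: (10/114) × (8/10) × (5/10) × (4/10) × (2/10) × (6/10) ≈ 0.00168421
Highest score → author C.

author C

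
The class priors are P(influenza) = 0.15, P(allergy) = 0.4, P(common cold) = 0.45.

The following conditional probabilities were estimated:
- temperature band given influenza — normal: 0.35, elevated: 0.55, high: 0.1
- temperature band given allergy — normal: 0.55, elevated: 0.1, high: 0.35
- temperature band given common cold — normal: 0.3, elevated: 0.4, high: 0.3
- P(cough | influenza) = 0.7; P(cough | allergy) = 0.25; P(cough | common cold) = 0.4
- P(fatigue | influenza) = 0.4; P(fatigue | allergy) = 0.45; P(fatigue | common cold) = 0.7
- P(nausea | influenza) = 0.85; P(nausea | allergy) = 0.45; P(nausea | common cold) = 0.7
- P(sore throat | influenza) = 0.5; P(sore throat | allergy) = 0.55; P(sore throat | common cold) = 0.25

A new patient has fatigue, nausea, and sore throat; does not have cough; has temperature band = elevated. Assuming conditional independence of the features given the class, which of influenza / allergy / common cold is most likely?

influenza: 0.15 × 0.55 × (1−0.7) × 0.4 × 0.85 × 0.5 = 0.0042075
allergy: 0.4 × 0.1 × (1−0.25) × 0.45 × 0.45 × 0.55 = 0.00334125
common cold: 0.45 × 0.4 × (1−0.4) × 0.7 × 0.7 × 0.25 = 0.01323
Highest score → common cold.

common cold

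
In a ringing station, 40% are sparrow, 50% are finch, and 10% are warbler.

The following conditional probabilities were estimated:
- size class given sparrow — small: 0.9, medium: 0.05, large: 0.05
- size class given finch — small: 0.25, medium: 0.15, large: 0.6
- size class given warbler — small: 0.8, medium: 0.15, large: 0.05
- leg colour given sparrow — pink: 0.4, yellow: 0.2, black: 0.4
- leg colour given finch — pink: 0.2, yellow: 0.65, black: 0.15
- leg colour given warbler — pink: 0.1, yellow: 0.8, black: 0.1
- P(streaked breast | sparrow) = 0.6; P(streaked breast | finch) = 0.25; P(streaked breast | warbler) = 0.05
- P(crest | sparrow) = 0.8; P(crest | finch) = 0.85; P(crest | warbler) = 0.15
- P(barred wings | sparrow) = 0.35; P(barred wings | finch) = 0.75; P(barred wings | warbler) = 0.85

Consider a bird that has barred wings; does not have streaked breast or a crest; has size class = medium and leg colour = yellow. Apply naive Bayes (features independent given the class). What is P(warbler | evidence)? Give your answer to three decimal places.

0.661

sparrow: 0.4 × 0.05 × 0.2 × (1−0.6) × (1−0.8) × 0.35 = 0.000112
finch: 0.5 × 0.15 × 0.65 × (1−0.25) × (1−0.85) × 0.75 = 0.00411328125
warbler: 0.1 × 0.15 × 0.8 × (1−0.05) × (1−0.15) × 0.85 = 0.0082365
P(warbler | x) = 0.0082365 / 0.01246178125 ≈ 0.661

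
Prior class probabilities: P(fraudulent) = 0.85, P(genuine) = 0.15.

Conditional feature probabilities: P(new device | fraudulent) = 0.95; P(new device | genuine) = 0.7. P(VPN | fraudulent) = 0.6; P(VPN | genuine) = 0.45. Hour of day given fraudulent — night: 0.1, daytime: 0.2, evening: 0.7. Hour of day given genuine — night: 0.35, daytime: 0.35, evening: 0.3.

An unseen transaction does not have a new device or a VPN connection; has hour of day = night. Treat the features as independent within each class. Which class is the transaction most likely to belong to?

genuine

fraudulent: 0.85 × (1−0.95) × (1−0.6) × 0.1 = 0.0017
genuine: 0.15 × (1−0.7) × (1−0.45) × 0.35 = 0.0086625
Highest score → genuine.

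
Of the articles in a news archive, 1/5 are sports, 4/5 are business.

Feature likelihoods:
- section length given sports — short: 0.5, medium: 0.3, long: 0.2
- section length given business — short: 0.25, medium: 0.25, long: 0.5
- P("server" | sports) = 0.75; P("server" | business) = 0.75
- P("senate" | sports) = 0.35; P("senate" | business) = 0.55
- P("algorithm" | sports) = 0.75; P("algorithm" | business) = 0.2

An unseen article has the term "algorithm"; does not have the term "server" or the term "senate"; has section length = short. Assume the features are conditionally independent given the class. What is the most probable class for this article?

sports: 0.2 × 0.5 × (1−0.75) × (1−0.35) × 0.75 = 0.0121875
business: 0.8 × 0.25 × (1−0.75) × (1−0.55) × 0.2 = 0.0045
Highest score → sports.

sports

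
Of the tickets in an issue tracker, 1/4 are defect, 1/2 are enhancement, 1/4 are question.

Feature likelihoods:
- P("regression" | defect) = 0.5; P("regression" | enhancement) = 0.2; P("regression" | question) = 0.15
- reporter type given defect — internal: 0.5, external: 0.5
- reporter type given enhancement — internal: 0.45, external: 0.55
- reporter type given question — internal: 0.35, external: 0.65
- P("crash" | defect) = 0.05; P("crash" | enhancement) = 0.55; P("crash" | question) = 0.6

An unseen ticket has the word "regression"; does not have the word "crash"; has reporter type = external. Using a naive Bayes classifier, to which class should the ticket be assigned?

defect

defect: 0.25 × 0.5 × 0.5 × (1−0.05) = 0.059375
enhancement: 0.5 × 0.2 × 0.55 × (1−0.55) = 0.02475
question: 0.25 × 0.15 × 0.65 × (1−0.6) = 0.00975
Highest score → defect.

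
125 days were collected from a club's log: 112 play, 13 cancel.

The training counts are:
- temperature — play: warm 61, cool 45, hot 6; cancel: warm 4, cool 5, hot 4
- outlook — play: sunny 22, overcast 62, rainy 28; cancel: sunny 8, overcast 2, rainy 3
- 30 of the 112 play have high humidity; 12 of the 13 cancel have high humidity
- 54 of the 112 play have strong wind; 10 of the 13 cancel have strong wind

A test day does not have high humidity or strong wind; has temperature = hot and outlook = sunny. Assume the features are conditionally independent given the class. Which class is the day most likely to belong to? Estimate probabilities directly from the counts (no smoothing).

play: (112/125) × (6/112) × (22/112) × (82/112) × (58/112) ≈ 0.0035748
cancel: (13/125) × (4/13) × (8/13) × (1/13) × (3/13) ≈ 0.000349568
Highest score → play.

play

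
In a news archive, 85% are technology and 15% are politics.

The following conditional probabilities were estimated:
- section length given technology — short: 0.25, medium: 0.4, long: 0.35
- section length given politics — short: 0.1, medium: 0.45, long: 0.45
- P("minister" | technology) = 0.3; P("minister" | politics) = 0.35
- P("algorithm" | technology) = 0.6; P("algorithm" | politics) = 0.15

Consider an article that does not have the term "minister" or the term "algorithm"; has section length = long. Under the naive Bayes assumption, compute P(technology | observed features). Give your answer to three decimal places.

0.691

technology: 0.85 × 0.35 × (1−0.3) × (1−0.6) = 0.0833
politics: 0.15 × 0.45 × (1−0.35) × (1−0.15) = 0.03729375
P(technology | x) = 0.0833 / 0.12059375 ≈ 0.691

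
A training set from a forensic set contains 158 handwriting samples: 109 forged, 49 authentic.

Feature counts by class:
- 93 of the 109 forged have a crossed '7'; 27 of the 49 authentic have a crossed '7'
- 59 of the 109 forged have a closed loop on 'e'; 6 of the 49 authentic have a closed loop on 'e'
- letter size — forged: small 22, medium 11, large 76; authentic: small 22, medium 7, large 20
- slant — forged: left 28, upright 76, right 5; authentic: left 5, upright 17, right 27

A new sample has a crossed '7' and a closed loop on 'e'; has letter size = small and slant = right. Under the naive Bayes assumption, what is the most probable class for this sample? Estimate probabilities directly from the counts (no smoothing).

authentic

forged: (109/158) × (93/109) × (59/109) × (22/109) × (5/109) ≈ 0.00294979
authentic: (49/158) × (27/49) × (6/49) × (22/49) × (27/49) ≈ 0.00517674
Highest score → authentic.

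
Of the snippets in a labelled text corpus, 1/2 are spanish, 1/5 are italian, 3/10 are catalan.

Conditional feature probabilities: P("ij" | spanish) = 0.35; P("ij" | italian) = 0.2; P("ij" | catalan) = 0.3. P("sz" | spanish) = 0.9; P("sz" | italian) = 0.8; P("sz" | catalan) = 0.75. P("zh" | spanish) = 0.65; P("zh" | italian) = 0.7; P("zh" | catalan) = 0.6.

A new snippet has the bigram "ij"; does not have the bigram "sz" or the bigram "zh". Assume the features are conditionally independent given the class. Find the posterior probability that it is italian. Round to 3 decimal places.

0.137

spanish: 0.5 × 0.35 × (1−0.9) × (1−0.65) = 0.006125
italian: 0.2 × 0.2 × (1−0.8) × (1−0.7) = 0.0024
catalan: 0.3 × 0.3 × (1−0.75) × (1−0.6) = 0.009
P(italian | x) = 0.0024 / 0.017525 ≈ 0.137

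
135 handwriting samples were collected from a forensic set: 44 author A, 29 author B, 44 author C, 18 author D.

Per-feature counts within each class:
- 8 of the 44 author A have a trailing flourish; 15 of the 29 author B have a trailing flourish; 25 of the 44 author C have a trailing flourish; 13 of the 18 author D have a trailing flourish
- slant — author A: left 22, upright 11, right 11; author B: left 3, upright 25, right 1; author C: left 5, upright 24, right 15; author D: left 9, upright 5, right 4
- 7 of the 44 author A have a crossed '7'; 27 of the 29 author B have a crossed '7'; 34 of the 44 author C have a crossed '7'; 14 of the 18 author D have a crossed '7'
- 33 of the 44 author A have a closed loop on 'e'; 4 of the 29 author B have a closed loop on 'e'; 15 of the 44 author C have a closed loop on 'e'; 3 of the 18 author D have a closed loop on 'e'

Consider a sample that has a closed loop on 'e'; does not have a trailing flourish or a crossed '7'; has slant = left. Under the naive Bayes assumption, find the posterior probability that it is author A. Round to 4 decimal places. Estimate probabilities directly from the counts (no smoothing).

0.9765

author A: (44/135) × (36/44) × (22/44) × (37/44) × (33/44) ≈ 0.0840909
author B: (29/135) × (14/29) × (3/29) × (2/29) × (4/29) ≈ 0.00010205
author C: (44/135) × (19/44) × (5/44) × (10/44) × (15/44) ≈ 0.00123915
author D: (18/135) × (5/18) × (9/18) × (4/18) × (3/18) ≈ 0.000685871
P(author A | x) = 0.0840909 / 0.086117971 ≈ 0.9765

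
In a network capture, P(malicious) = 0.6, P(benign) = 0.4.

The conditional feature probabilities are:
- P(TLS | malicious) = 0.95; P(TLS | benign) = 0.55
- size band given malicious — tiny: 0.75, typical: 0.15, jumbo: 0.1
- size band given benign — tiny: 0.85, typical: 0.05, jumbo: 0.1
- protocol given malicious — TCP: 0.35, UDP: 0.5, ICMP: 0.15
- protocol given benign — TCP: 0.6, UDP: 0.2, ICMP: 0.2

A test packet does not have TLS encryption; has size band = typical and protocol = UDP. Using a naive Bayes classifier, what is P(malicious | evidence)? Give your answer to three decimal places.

malicious: 0.6 × (1−0.95) × 0.15 × 0.5 = 0.00225
benign: 0.4 × (1−0.55) × 0.05 × 0.2 = 0.0018
P(malicious | x) = 0.00225 / 0.00405 ≈ 0.556

0.556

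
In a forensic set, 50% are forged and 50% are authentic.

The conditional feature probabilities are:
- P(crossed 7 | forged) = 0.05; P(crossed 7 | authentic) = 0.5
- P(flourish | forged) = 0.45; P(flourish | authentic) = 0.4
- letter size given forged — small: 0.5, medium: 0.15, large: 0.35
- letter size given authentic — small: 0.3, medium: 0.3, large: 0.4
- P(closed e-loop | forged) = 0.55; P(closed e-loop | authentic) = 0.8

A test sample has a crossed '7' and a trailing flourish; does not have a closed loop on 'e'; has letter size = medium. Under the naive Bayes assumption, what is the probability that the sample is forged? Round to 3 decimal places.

0.112

forged: 0.5 × 0.05 × 0.45 × 0.15 × (1−0.55) = 0.000759375
authentic: 0.5 × 0.5 × 0.4 × 0.3 × (1−0.8) = 0.006
P(forged | x) = 0.000759375 / 0.006759375 ≈ 0.112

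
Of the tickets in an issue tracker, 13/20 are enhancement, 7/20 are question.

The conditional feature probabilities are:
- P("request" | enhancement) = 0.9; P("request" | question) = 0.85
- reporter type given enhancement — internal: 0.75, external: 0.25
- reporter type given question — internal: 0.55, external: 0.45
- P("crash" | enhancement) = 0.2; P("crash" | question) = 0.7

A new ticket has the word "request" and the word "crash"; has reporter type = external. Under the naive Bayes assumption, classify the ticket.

question

enhancement: 0.65 × 0.9 × 0.25 × 0.2 = 0.02925
question: 0.35 × 0.85 × 0.45 × 0.7 = 0.0937125
Highest score → question.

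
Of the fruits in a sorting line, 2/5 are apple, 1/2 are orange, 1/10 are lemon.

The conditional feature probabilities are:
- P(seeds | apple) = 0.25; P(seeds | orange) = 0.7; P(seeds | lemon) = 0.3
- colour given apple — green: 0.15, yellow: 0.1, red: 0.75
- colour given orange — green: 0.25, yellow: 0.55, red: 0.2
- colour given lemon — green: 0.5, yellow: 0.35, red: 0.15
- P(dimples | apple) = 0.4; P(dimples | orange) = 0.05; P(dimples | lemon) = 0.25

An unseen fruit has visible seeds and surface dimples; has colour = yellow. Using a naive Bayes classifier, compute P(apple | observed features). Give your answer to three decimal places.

0.246

apple: 0.4 × 0.25 × 0.1 × 0.4 = 0.004
orange: 0.5 × 0.7 × 0.55 × 0.05 = 0.009625
lemon: 0.1 × 0.3 × 0.35 × 0.25 = 0.002625
P(apple | x) = 0.004 / 0.01625 ≈ 0.246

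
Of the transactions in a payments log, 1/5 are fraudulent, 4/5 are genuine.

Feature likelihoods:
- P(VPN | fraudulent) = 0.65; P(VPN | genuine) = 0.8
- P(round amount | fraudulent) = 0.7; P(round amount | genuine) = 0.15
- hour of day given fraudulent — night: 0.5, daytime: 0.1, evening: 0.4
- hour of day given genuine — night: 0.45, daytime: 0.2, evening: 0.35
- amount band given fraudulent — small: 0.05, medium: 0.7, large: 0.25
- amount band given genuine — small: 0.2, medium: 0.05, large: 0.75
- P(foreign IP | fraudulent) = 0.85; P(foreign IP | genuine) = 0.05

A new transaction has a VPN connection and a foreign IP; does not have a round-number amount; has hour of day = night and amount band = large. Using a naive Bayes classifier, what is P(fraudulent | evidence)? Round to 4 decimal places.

fraudulent: 0.2 × 0.65 × (1−0.7) × 0.5 × 0.25 × 0.85 = 0.00414375
genuine: 0.8 × 0.8 × (1−0.15) × 0.45 × 0.75 × 0.05 = 0.00918
P(fraudulent | x) = 0.00414375 / 0.01332375 ≈ 0.3110

0.3110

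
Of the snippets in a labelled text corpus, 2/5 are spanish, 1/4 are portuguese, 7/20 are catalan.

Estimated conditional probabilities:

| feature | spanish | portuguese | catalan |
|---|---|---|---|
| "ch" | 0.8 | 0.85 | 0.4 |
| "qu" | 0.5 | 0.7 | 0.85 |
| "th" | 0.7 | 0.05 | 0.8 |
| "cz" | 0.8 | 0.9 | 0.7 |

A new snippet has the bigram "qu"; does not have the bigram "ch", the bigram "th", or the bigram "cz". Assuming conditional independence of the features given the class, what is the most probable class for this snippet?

spanish: 0.4 × (1−0.8) × 0.5 × (1−0.7) × (1−0.8) = 0.0024
portuguese: 0.25 × (1−0.85) × 0.7 × (1−0.05) × (1−0.9) = 0.00249375
catalan: 0.35 × (1−0.4) × 0.85 × (1−0.8) × (1−0.7) = 0.01071
Highest score → catalan.

catalan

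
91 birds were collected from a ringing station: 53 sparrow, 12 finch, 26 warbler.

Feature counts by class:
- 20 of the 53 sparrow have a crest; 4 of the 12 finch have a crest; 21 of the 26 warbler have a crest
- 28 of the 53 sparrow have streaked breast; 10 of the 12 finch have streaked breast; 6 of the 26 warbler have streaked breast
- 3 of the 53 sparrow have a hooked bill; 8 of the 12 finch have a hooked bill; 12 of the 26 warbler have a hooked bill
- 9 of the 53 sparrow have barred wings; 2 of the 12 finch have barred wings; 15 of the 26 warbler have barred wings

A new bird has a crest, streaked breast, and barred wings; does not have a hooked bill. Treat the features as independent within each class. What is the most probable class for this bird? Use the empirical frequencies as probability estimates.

sparrow

sparrow: (53/91) × (20/53) × (28/53) × (50/53) × (9/53) ≈ 0.0186008
finch: (12/91) × (4/12) × (10/12) × (4/12) × (2/12) ≈ 0.002035
warbler: (26/91) × (21/26) × (6/26) × (14/26) × (15/26) ≈ 0.0165435
Highest score → sparrow.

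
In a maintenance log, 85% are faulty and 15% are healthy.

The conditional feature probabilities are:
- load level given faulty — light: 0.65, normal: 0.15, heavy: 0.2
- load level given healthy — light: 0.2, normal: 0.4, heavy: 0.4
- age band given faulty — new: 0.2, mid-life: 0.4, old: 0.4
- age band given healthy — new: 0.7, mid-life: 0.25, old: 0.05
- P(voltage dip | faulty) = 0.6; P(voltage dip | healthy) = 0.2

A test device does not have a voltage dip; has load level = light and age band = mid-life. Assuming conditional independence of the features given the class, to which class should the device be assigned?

faulty

faulty: 0.85 × 0.65 × 0.4 × (1−0.6) = 0.0884
healthy: 0.15 × 0.2 × 0.25 × (1−0.2) = 0.006
Highest score → faulty.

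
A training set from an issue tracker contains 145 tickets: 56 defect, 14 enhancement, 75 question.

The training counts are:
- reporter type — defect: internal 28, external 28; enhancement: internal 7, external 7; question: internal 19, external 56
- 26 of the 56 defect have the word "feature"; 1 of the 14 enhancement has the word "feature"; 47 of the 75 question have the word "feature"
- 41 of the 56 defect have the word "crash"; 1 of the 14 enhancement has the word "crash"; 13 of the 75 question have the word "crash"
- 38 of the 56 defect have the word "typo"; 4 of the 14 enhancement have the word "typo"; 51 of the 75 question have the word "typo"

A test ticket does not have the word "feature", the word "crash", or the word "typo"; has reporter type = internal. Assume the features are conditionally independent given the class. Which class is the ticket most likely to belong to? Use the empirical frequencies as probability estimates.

defect: (56/145) × (28/56) × (30/56) × (15/56) × (18/56) ≈ 0.00890658
enhancement: (14/145) × (7/14) × (13/14) × (13/14) × (10/14) ≈ 0.0297326
question: (75/145) × (19/75) × (28/75) × (62/75) × (24/75) ≈ 0.0129408
Highest score → enhancement.

enhancement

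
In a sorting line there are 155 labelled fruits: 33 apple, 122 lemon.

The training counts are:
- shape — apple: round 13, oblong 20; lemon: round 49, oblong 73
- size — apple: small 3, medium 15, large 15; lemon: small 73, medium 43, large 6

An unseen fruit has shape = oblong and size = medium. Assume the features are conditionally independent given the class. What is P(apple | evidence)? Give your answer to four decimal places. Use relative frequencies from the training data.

apple: (33/155) × (20/33) × (15/33) ≈ 0.058651
lemon: (122/155) × (73/122) × (43/122) ≈ 0.165997
P(apple | x) = 0.058651 / 0.224648 ≈ 0.2611

0.2611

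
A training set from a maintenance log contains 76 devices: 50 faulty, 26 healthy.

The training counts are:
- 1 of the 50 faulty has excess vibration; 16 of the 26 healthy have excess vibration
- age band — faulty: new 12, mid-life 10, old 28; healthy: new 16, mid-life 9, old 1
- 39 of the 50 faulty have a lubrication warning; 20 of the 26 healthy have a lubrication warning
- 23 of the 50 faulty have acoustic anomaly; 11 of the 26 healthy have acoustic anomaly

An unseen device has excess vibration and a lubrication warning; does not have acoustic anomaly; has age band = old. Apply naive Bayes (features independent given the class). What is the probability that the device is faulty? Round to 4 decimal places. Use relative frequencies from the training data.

faulty: (50/76) × (1/50) × (28/50) × (39/50) × (27/50) ≈ 0.00310358
healthy: (26/76) × (16/26) × (1/26) × (20/26) × (15/26) ≈ 0.00359342
P(faulty | x) = 0.00310358 / 0.006697 ≈ 0.4634

0.4634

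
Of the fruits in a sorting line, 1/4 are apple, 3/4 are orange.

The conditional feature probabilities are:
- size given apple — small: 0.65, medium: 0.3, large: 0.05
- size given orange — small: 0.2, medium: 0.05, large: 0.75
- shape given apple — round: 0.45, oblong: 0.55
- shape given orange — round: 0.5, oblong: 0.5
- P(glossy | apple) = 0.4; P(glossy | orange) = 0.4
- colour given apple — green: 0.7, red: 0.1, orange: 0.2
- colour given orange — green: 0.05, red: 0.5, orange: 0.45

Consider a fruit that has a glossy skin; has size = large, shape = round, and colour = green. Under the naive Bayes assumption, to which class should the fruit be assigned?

apple: 0.25 × 0.05 × 0.45 × 0.4 × 0.7 = 0.001575
orange: 0.75 × 0.75 × 0.5 × 0.4 × 0.05 = 0.005625
Highest score → orange.

orange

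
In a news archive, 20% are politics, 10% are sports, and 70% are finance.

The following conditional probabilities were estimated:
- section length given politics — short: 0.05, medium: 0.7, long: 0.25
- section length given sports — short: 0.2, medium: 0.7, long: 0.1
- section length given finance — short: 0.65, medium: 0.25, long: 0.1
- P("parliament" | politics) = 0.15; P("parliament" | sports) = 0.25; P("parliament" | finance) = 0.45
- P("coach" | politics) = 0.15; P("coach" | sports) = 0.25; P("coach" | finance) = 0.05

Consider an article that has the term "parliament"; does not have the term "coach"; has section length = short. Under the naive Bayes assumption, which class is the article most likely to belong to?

politics: 0.2 × 0.05 × 0.15 × (1−0.15) = 0.001275
sports: 0.1 × 0.2 × 0.25 × (1−0.25) = 0.00375
finance: 0.7 × 0.65 × 0.45 × (1−0.05) = 0.1945125
Highest score → finance.

finance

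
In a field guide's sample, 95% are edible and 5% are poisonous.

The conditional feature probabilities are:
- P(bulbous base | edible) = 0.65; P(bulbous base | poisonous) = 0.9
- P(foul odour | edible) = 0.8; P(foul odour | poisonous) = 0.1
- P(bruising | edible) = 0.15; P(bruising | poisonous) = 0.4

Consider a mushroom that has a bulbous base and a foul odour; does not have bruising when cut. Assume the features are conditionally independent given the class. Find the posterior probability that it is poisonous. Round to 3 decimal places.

0.006

edible: 0.95 × 0.65 × 0.8 × (1−0.15) = 0.4199
poisonous: 0.05 × 0.9 × 0.1 × (1−0.4) = 0.0027
P(poisonous | x) = 0.0027 / 0.4226 ≈ 0.006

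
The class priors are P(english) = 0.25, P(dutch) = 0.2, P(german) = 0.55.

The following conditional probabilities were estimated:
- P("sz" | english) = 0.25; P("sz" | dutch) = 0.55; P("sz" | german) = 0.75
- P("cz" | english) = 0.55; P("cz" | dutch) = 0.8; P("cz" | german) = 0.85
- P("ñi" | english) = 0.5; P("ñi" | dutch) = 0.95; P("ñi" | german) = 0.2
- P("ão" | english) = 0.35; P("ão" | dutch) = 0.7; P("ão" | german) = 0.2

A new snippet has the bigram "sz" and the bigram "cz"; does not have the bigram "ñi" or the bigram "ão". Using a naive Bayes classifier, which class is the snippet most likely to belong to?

german

english: 0.25 × 0.25 × 0.55 × (1−0.5) × (1−0.35) = 0.011171875
dutch: 0.2 × 0.55 × 0.8 × (1−0.95) × (1−0.7) = 0.00132
german: 0.55 × 0.75 × 0.85 × (1−0.2) × (1−0.2) = 0.2244
Highest score → german.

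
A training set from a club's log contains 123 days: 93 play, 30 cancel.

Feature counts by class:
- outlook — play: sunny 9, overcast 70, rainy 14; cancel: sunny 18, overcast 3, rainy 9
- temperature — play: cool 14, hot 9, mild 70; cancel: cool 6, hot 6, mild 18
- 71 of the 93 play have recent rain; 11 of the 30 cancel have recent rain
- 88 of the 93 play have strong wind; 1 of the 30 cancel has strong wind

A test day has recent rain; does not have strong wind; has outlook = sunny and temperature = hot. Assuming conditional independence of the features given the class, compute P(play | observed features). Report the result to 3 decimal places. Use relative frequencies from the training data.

0.027

play: (93/123) × (9/93) × (9/93) × (71/93) × (5/93) ≈ 0.000290643
cancel: (30/123) × (18/30) × (6/30) × (11/30) × (29/30) ≈ 0.010374
P(play | x) = 0.000290643 / 0.010664643 ≈ 0.027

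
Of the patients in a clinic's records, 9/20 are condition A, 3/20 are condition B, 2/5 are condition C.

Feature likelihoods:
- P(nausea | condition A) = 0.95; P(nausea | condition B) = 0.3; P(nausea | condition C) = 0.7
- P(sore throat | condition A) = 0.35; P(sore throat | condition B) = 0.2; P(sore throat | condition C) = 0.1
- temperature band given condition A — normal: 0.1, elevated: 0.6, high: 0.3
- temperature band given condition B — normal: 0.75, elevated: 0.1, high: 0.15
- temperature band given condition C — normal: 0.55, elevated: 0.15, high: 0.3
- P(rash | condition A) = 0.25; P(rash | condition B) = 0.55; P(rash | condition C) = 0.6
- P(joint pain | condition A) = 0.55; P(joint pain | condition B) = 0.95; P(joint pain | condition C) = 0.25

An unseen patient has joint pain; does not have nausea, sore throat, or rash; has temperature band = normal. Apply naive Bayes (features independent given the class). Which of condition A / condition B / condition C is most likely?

condition B

condition A: 0.45 × (1−0.95) × (1−0.35) × 0.1 × (1−0.25) × 0.55 = 0.00060328125
condition B: 0.15 × (1−0.3) × (1−0.2) × 0.75 × (1−0.55) × 0.95 = 0.0269325
condition C: 0.4 × (1−0.7) × (1−0.1) × 0.55 × (1−0.6) × 0.25 = 0.00594
Highest score → condition B.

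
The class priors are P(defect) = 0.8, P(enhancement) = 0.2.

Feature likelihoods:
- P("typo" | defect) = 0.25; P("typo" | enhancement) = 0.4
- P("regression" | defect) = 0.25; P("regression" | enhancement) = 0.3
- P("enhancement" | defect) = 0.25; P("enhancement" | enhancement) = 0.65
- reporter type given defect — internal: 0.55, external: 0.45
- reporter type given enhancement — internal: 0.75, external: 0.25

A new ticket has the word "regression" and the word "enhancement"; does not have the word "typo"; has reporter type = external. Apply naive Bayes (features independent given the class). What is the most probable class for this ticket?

defect: 0.8 × (1−0.25) × 0.25 × 0.25 × 0.45 = 0.016875
enhancement: 0.2 × (1−0.4) × 0.3 × 0.65 × 0.25 = 0.00585
Highest score → defect.

defect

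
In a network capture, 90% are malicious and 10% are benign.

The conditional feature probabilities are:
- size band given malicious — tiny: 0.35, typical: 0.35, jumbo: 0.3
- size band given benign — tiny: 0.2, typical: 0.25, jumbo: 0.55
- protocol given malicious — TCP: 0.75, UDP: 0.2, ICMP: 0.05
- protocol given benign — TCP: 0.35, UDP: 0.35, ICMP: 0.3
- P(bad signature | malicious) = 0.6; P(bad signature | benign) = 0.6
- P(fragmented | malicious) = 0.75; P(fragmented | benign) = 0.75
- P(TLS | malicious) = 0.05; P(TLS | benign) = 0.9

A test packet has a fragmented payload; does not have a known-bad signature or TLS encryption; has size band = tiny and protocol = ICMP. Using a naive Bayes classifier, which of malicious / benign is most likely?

malicious: 0.9 × 0.35 × 0.05 × (1−0.6) × 0.75 × (1−0.05) = 0.00448875
benign: 0.1 × 0.2 × 0.3 × (1−0.6) × 0.75 × (1−0.9) = 0.00018
Highest score → malicious.

malicious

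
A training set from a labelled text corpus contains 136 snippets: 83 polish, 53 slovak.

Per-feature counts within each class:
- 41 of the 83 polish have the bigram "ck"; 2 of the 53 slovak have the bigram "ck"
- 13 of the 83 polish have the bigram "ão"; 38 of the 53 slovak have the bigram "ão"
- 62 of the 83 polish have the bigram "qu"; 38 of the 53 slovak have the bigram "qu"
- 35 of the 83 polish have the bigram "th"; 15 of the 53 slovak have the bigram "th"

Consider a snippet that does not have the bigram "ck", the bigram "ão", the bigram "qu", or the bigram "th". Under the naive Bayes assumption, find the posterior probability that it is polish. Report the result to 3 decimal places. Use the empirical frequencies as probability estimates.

polish: (83/136) × (42/83) × (70/83) × (21/83) × (48/83) ≈ 0.0381096
slovak: (53/136) × (51/53) × (15/53) × (15/53) × (38/53) ≈ 0.0215362
P(polish | x) = 0.0381096 / 0.0596458 ≈ 0.639

0.639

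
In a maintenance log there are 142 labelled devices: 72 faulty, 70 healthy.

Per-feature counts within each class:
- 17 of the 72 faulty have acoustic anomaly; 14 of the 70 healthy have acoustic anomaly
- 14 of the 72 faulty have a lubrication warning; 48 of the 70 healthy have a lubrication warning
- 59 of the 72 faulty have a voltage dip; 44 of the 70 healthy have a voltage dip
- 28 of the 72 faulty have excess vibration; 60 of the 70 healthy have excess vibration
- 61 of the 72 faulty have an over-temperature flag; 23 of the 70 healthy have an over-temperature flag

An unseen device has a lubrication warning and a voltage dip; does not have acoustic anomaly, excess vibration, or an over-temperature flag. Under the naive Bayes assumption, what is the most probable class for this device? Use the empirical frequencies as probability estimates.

faulty: (72/142) × (55/72) × (14/72) × (59/72) × (44/72) × (11/72) ≈ 0.00576195
healthy: (70/142) × (56/70) × (48/70) × (44/70) × (10/70) × (47/70) ≈ 0.0163042
Highest score → healthy.

healthy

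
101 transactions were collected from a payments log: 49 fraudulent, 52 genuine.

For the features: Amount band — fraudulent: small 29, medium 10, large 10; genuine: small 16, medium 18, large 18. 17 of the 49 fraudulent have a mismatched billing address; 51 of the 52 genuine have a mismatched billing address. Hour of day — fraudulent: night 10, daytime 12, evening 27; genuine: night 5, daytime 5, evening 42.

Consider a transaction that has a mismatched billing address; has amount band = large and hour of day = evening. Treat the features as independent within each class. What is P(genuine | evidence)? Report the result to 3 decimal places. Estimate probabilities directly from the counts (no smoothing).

0.882

fraudulent: (49/101) × (10/49) × (17/49) × (27/49) ≈ 0.0189278
genuine: (52/101) × (18/52) × (51/52) × (42/52) ≈ 0.141177
P(genuine | x) = 0.141177 / 0.1601048 ≈ 0.882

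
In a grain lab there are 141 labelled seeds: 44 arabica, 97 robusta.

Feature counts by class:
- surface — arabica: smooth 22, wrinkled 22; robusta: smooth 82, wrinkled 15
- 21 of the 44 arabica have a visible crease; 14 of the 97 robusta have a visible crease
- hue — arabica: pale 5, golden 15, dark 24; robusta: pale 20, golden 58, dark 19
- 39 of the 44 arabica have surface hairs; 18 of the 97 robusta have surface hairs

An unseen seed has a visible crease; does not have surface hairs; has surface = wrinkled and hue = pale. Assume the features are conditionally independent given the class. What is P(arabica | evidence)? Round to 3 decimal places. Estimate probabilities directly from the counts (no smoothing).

arabica: (44/141) × (22/44) × (21/44) × (5/44) × (5/44) ≈ 0.000961623
robusta: (97/141) × (15/97) × (14/97) × (20/97) × (79/97) ≈ 0.00257835
P(arabica | x) = 0.000961623 / 0.003539973 ≈ 0.272

0.272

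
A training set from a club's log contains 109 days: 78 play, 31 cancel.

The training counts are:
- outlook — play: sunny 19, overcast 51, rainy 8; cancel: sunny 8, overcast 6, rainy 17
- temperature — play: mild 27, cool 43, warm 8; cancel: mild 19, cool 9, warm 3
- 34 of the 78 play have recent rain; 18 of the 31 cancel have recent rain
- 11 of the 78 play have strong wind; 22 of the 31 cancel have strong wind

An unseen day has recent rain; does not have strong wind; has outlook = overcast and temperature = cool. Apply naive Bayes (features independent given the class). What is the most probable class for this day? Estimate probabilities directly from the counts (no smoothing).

play: (78/109) × (51/78) × (43/78) × (34/78) × (67/78) ≈ 0.0965789
cancel: (31/109) × (6/31) × (9/31) × (18/31) × (9/31) ≈ 0.002694
Highest score → play.

play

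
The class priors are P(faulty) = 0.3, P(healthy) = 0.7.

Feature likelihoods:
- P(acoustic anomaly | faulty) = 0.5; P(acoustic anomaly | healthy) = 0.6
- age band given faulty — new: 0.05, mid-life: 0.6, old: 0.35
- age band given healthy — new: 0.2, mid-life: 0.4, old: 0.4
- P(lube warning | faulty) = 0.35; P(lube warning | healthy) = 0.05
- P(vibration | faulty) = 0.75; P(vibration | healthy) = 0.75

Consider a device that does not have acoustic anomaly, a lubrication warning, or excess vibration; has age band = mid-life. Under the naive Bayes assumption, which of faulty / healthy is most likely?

healthy

faulty: 0.3 × (1−0.5) × 0.6 × (1−0.35) × (1−0.75) = 0.014625
healthy: 0.7 × (1−0.6) × 0.4 × (1−0.05) × (1−0.75) = 0.0266
Highest score → healthy.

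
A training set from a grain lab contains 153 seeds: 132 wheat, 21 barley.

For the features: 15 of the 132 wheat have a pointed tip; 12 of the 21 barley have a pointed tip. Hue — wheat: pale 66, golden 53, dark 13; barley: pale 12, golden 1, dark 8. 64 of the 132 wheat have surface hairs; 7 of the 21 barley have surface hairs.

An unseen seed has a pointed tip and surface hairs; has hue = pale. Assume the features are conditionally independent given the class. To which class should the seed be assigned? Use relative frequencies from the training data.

wheat

wheat: (132/153) × (15/132) × (66/132) × (64/132) ≈ 0.0237671
barley: (21/153) × (12/21) × (12/21) × (7/21) ≈ 0.0149393
Highest score → wheat.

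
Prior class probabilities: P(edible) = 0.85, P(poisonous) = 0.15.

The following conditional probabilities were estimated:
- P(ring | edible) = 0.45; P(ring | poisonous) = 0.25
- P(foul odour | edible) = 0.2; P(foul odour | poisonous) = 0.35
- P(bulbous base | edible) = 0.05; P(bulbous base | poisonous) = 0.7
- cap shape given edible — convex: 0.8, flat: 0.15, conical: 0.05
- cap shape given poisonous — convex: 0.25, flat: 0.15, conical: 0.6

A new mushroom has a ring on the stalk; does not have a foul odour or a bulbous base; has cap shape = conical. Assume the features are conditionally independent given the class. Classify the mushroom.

edible

edible: 0.85 × 0.45 × (1−0.2) × (1−0.05) × 0.05 = 0.014535
poisonous: 0.15 × 0.25 × (1−0.35) × (1−0.7) × 0.6 = 0.0043875
Highest score → edible.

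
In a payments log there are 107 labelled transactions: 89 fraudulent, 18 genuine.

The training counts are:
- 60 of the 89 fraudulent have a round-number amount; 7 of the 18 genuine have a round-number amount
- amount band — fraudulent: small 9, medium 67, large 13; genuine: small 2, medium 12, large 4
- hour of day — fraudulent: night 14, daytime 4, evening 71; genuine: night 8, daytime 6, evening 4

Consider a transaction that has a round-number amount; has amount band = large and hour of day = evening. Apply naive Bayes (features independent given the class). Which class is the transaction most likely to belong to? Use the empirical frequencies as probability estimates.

fraudulent: (89/107) × (60/89) × (13/89) × (71/89) ≈ 0.0653415
genuine: (18/107) × (7/18) × (4/18) × (4/18) ≈ 0.00323064
Highest score → fraudulent.

fraudulent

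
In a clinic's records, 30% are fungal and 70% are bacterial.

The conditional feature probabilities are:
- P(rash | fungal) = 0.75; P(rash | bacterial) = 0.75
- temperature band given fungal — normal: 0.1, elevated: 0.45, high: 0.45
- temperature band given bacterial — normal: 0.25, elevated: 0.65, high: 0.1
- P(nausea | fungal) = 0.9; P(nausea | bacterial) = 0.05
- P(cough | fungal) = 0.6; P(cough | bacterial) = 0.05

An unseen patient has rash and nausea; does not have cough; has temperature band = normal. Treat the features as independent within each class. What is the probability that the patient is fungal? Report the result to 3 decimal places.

fungal: 0.3 × 0.75 × 0.1 × 0.9 × (1−0.6) = 0.0081
bacterial: 0.7 × 0.75 × 0.25 × 0.05 × (1−0.05) = 0.006234375
P(fungal | x) = 0.0081 / 0.014334375 ≈ 0.565

0.565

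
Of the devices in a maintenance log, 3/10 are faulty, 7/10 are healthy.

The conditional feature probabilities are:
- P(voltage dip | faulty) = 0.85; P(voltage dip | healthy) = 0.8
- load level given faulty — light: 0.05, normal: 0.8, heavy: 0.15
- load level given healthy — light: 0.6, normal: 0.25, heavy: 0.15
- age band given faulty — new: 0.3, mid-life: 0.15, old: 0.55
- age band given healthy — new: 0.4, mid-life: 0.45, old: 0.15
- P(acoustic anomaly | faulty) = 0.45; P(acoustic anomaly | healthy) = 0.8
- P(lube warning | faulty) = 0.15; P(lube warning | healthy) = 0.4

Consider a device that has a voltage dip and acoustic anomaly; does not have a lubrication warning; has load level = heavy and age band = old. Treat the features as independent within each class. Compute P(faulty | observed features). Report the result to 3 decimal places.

0.571

faulty: 0.3 × 0.85 × 0.15 × 0.55 × 0.45 × (1−0.15) = 0.00804684375
healthy: 0.7 × 0.8 × 0.15 × 0.15 × 0.8 × (1−0.4) = 0.006048
P(faulty | x) = 0.00804684375 / 0.01409484375 ≈ 0.571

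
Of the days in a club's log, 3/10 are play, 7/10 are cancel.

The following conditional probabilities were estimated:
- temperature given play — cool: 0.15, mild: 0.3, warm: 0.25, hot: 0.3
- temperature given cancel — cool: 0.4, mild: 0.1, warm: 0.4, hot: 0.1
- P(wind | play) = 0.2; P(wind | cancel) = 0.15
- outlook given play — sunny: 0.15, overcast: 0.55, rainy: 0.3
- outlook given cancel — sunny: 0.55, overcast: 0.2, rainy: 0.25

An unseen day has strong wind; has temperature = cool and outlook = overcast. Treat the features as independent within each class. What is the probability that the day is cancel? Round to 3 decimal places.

0.629

play: 0.3 × 0.15 × 0.2 × 0.55 = 0.00495
cancel: 0.7 × 0.4 × 0.15 × 0.2 = 0.0084
P(cancel | x) = 0.0084 / 0.01335 ≈ 0.629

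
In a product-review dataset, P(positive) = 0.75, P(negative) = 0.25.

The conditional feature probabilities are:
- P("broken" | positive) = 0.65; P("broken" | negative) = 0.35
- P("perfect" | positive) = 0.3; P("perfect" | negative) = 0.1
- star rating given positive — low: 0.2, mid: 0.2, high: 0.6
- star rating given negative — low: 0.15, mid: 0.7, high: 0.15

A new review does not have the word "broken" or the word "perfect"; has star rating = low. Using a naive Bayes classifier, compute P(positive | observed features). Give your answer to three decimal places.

0.626

positive: 0.75 × (1−0.65) × (1−0.3) × 0.2 = 0.03675
negative: 0.25 × (1−0.35) × (1−0.1) × 0.15 = 0.0219375
P(positive | x) = 0.03675 / 0.0586875 ≈ 0.626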